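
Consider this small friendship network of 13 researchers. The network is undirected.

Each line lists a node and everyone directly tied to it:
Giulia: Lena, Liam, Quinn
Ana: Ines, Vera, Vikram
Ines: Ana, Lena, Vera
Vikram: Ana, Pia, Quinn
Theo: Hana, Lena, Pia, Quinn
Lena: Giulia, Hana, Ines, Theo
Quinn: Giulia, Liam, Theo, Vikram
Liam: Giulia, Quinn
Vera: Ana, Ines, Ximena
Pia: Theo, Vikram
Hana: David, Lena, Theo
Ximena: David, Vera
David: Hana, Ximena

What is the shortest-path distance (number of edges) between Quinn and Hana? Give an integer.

One shortest route is Quinn – Theo – Hana, which uses 2 edges, and Quinn and Hana are not directly tied, so nothing shorter exists. So d(Quinn,Hana) = 2.

2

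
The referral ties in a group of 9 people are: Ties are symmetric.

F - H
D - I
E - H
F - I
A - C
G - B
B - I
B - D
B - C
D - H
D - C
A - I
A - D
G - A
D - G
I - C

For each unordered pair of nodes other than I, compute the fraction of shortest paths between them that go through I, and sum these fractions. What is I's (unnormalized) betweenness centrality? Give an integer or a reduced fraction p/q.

Pairs whose geodesics pass through I — C–F: 1; G–F: 3/4; D–F: 1/2; B–A: 1/4; B–F: 1; A–F: 1.
All other pairs contribute 0.
Summing the contributions gives betweenness(I) = 9/2.

9/2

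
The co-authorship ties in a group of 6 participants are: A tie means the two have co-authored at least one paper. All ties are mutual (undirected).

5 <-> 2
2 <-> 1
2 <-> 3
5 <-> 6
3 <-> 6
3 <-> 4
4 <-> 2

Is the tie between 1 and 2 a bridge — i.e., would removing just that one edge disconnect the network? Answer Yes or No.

Yes

Without the 1–2 edge there is no alternate route between 1 and 2, so the network disconnects. It is a bridge.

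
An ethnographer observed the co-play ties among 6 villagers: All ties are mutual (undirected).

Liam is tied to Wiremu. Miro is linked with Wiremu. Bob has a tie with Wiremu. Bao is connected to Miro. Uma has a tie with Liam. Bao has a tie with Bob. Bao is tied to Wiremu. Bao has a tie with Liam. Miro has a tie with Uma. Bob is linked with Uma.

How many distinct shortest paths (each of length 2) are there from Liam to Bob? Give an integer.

The shortest distance is 2. The length-2 paths are: Liam–Bao–Bob; Liam–Uma–Bob; Liam–Wiremu–Bob.
That gives 3 distinct shortest paths.

3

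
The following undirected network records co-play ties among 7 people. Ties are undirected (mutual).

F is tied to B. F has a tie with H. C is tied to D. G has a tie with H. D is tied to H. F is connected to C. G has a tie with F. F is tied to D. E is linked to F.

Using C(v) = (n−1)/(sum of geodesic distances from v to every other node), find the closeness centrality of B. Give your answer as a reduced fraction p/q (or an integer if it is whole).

Distances from B: C:2, D:2, E:2, F:1, G:2, H:2. Sum = 11.
n = 7, so closeness = 6/11.

6/11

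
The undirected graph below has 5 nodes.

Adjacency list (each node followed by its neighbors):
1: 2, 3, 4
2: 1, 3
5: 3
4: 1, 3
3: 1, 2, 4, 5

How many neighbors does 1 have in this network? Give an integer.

3

1 is directly tied to 2, 3, and 4. That is 3 neighbors, so the degree of 1 is 3.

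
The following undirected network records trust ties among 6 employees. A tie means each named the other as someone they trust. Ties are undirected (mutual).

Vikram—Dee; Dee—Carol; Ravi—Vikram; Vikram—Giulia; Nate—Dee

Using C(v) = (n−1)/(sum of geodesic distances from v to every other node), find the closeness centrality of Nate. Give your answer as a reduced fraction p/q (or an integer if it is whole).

Distances from Nate: Carol:2, Dee:1, Giulia:3, Ravi:3, Vikram:2. Sum = 11.
n = 6, so closeness = 5/11.

5/11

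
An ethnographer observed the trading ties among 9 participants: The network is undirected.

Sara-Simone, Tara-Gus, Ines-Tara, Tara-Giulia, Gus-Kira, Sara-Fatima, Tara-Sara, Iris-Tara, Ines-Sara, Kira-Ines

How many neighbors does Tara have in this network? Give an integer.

5

Tara is directly tied to Giulia, Gus, Ines, Iris, and Sara. That is 5 neighbors, so the degree of Tara is 5.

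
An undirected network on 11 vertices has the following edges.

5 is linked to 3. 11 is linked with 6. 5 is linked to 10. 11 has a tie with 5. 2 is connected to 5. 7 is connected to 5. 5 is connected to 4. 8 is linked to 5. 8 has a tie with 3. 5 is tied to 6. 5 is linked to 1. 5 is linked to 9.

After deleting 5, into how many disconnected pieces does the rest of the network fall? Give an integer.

Without 5, the remaining ties split the others into: {3, 8}; {2}; {1}; {6, 11}; {9}; {7}; {4}; {10}.
That's 8 separate components.

8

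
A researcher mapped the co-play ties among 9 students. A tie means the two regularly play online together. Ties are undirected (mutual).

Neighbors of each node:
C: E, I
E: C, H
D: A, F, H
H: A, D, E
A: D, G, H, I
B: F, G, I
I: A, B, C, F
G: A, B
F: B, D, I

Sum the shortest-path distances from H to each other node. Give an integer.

14

Distances from H: A:1, B:3, C:2, D:1, E:1, F:2, G:2, I:2.
Sum = 1 + 3 + 2 + 1 + 1 + 2 + 2 + 2 = 14.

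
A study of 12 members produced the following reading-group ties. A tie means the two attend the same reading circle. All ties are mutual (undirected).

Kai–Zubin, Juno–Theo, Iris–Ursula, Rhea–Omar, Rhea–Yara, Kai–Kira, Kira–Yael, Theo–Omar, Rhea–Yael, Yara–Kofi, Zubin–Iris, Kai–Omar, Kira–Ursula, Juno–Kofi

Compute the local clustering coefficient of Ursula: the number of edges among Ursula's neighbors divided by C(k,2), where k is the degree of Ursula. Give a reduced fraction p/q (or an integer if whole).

Ursula's neighbors: Iris and Kira (k = 2).
Possible neighbor pairs: C(2,2) = 1. Edges among them: none → e = 0.
Clustering(Ursula) = 0/1.

0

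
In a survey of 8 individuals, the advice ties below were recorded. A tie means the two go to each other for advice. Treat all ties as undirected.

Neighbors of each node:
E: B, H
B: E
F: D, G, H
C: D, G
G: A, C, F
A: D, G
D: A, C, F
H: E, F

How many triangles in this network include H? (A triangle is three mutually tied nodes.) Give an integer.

0

H's neighbors are E and F, but none of them are tied to each other, so no triangle contains H.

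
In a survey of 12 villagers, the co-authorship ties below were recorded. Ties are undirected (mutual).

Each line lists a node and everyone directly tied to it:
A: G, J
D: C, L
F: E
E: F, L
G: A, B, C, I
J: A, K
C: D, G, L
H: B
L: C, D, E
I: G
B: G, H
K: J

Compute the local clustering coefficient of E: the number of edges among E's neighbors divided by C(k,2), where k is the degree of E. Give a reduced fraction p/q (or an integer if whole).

E's neighbors: F and L (k = 2).
Possible neighbor pairs: C(2,2) = 1. Edges among them: none → e = 0.
Clustering(E) = 0/1.

0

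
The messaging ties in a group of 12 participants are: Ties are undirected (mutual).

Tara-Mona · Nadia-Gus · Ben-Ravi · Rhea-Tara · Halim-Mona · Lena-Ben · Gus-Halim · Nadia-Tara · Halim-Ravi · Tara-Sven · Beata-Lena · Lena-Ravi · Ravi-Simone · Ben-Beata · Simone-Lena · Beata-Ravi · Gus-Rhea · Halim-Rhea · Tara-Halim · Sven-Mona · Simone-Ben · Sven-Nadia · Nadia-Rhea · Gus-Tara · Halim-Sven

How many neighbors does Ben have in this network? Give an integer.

4

Ben is directly tied to Beata, Lena, Ravi, and Simone. That is 4 neighbors, so the degree of Ben is 4.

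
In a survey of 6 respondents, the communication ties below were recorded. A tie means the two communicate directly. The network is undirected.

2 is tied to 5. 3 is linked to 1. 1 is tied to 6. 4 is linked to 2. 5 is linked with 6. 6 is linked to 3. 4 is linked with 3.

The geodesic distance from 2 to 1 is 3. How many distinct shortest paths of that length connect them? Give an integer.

2

The shortest distance is 3. The length-3 paths are: 2–5–6–1; 2–4–3–1.
That gives 2 distinct shortest paths.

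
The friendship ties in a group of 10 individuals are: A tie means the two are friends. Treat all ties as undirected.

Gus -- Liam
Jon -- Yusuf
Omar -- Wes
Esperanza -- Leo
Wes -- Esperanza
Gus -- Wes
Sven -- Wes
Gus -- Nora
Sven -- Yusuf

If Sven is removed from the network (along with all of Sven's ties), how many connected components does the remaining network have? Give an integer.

2

Without Sven, the remaining ties split the others into: {Esperanza, Gus, Leo, Liam, Nora, Omar, Wes}; {Jon, Yusuf}.
That's 2 separate components.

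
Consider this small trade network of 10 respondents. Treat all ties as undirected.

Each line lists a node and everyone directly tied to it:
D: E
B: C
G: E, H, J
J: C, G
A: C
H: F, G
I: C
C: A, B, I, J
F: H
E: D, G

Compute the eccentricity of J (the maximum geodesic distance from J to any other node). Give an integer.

3

Distances from J: A:2, B:2, C:1, D:3, E:2, F:3, G:1, H:2, I:2.
The largest is 3 (to D and F), so the eccentricity of J is 3.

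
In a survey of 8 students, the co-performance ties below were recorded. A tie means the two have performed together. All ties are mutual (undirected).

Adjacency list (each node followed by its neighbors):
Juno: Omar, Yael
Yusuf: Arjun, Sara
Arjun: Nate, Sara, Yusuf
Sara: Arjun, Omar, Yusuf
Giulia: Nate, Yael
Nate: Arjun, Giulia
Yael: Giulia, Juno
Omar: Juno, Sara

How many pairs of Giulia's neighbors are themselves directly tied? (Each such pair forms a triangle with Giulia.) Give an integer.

0

Giulia's neighbors are Nate and Yael, but none of them are tied to each other, so no triangle contains Giulia.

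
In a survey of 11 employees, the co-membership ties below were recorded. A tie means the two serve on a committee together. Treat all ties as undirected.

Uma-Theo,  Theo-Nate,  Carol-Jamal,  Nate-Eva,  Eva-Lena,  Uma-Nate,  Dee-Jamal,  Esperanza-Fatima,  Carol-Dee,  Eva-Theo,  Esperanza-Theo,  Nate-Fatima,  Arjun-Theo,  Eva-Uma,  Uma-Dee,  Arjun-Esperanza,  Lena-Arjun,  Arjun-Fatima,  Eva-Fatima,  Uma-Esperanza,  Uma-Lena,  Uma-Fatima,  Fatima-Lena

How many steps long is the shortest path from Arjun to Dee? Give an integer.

3

One shortest route is Arjun – Lena – Uma – Dee, which uses 3 edges, and at distance 2 from Arjun we only reach {Eva, Nate, Uma}, which does not include Dee. So d(Arjun,Dee) = 3.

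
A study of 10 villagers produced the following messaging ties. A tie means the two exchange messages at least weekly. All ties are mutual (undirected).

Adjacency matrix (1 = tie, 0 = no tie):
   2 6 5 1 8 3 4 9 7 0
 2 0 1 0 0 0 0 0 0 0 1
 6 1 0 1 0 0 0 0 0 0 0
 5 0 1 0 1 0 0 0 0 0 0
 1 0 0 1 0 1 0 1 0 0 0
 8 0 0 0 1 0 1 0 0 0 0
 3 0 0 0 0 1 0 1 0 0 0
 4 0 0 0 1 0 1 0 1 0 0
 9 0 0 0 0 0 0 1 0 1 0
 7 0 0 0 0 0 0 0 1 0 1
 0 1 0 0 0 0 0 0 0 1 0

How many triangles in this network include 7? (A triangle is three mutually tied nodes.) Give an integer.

0

7's neighbors are 0 and 9, but none of them are tied to each other, so no triangle contains 7.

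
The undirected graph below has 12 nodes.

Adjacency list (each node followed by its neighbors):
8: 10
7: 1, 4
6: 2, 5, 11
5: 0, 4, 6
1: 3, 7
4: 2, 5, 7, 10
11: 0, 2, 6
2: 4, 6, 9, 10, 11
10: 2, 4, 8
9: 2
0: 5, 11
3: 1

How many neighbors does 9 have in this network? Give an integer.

9 is directly tied to 2. That is 1 neighbor, so the degree of 9 is 1.

1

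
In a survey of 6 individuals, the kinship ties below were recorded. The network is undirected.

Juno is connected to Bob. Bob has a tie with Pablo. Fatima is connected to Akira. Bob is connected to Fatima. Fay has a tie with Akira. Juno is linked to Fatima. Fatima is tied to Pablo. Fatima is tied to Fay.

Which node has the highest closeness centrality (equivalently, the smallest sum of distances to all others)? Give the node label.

Farness (sum of distances to all others) for each node — Akira:8, Bob:7, Fatima:5, Fay:8, Juno:8, Pablo:8.
The smallest farness is 5, for Fatima, so Fatima has the highest closeness.

Fatima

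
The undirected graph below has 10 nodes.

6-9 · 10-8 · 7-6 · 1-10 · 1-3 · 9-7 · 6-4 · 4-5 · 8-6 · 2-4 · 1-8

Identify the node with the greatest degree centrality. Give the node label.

6

Degrees — 1:3, 2:1, 3:1, 4:3, 5:1, 6:4, 7:2, 8:3, 9:2, 10:2.
The maximum is 4, attained only by 6.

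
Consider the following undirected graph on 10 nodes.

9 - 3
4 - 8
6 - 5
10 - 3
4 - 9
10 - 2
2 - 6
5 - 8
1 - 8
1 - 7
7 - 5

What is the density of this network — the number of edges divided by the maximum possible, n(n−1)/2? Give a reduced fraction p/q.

There are 11 edges and 10 nodes, so the maximum possible is C(10,2) = 45.
Density = 11/45.

11/45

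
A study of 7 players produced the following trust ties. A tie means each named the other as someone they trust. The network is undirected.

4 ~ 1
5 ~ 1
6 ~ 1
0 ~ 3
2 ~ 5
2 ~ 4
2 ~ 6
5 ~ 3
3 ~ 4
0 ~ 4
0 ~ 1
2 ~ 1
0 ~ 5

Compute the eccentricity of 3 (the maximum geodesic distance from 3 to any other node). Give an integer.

3

Distances from 3: 0:1, 1:2, 2:2, 4:1, 5:1, 6:3.
The largest is 3 (to 6), so the eccentricity of 3 is 3.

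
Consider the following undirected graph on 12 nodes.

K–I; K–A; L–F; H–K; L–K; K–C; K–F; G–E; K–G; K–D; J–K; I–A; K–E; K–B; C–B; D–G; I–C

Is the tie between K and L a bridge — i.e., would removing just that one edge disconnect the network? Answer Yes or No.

Even without that edge, K still reaches L via K – F – L, so the network stays connected. Not a bridge.

No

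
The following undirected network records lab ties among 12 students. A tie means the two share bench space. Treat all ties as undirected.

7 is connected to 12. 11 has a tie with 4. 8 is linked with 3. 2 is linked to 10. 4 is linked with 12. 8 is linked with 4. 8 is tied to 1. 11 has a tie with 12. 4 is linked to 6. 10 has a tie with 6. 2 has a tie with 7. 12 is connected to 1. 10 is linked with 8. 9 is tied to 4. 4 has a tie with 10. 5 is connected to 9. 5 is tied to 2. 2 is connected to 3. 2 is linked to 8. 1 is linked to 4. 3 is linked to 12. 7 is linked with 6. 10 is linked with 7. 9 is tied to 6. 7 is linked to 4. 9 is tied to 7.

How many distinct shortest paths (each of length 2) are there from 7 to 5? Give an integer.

The shortest distance is 2. The length-2 paths are: 7–2–5; 7–9–5.
That gives 2 distinct shortest paths.

2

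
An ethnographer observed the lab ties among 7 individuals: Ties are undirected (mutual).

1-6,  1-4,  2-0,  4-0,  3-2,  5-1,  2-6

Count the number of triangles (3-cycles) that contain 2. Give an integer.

0

2's neighbors are 0, 3, and 6, but none of them are tied to each other, so no triangle contains 2.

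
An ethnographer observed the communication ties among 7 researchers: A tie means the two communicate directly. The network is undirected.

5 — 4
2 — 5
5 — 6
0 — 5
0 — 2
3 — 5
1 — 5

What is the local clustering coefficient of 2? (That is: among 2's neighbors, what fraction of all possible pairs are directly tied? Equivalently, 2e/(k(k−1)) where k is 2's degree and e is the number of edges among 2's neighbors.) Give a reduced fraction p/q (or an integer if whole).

2's neighbors: 0 and 5 (k = 2).
Possible neighbor pairs: C(2,2) = 1. Edges among them: 0–5 → e = 1.
Clustering(2) = 1/1.

1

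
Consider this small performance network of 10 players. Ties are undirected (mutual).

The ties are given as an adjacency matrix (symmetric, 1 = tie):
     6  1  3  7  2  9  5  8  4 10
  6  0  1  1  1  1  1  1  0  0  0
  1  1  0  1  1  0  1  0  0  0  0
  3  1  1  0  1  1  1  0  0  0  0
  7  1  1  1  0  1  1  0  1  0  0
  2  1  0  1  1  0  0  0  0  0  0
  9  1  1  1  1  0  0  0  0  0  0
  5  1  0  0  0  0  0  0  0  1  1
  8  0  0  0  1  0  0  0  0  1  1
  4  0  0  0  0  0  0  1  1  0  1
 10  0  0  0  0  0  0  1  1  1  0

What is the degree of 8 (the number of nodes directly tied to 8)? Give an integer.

3

8 is directly tied to 4, 7, and 10. That is 3 neighbors, so the degree of 8 is 3.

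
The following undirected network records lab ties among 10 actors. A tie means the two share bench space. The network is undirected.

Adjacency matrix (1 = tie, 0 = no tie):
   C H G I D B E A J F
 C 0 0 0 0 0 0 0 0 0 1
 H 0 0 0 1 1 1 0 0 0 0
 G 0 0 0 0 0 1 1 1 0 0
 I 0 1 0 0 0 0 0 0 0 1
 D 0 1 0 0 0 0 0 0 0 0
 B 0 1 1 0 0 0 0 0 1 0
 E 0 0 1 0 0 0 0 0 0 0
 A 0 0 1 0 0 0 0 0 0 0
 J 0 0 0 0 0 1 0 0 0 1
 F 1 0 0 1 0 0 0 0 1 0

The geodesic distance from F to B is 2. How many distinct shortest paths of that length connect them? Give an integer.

1

The shortest distance is 2, and the only length-2 path is F–J–B. So there is exactly 1 shortest path.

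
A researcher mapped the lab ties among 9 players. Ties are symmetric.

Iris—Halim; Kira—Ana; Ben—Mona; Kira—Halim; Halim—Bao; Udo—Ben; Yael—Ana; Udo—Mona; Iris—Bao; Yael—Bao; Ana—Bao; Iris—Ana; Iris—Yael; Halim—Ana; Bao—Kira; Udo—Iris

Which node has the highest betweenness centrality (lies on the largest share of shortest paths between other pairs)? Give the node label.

Iris

Unnormalized betweenness of each node: Ana:13/6, Bao:13/6, Ben:0, Halim:4/3, Iris:46/3, Kira:0, Mona:0, Udo:12, Yael:0.
Iris has the largest value, 46/3, making it the main broker — the node through which the most shortest paths run.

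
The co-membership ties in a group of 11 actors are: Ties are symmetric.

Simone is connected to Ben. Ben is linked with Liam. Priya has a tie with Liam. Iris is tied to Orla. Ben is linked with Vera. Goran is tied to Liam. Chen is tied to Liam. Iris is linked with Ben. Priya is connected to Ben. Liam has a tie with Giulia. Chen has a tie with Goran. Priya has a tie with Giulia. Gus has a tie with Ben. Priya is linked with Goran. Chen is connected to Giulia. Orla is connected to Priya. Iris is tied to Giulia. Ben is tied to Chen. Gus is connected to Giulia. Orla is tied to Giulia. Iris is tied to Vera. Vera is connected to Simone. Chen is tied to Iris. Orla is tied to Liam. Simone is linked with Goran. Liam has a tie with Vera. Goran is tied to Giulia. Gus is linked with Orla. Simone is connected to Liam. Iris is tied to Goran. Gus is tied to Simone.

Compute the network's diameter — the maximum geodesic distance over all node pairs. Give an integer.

2

Eccentricity of each node (its greatest distance to any other): Ben:2, Chen:2, Giulia:2, Goran:2, Gus:2, Iris:2, Liam:2, Orla:2, Priya:2, Simone:2, Vera:2.
The maximum eccentricity is 2, realized for instance by the pair Priya–Vera via Priya – Ben – Vera. So the diameter is 2.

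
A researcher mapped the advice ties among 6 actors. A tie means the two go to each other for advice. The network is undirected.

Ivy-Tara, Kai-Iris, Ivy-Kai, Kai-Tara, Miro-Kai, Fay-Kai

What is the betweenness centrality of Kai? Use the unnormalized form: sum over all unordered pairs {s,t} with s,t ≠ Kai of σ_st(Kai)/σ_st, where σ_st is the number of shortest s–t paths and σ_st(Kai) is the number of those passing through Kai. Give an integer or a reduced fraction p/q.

Pairs whose geodesics pass through Kai — Tara–Miro: 1; Tara–Fay: 1; Tara–Iris: 1; Miro–Ivy: 1; Miro–Fay: 1; Miro–Iris: 1; Ivy–Fay: 1; Ivy–Iris: 1; Fay–Iris: 1.
All other pairs contribute 0.
Summing the contributions gives betweenness(Kai) = 9.

9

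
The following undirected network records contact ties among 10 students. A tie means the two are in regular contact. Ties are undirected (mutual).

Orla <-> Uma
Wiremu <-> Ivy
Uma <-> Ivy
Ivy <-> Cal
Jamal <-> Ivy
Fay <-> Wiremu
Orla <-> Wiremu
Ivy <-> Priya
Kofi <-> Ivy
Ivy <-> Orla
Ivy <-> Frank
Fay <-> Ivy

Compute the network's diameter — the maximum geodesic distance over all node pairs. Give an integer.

2

Eccentricity of each node (its greatest distance to any other): Cal:2, Fay:2, Frank:2, Ivy:1, Jamal:2, Kofi:2, Orla:2, Priya:2, Uma:2, Wiremu:2.
The maximum eccentricity is 2, realized for instance by the pair Kofi–Uma via Kofi – Ivy – Uma. So the diameter is 2.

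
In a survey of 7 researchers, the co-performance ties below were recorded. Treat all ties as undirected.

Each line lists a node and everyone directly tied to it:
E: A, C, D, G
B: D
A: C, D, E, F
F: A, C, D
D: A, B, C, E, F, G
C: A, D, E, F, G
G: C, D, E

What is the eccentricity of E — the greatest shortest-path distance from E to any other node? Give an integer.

2

Distances from E: A:1, B:2, C:1, D:1, F:2, G:1.
The largest is 2 (to F and B), so the eccentricity of E is 2.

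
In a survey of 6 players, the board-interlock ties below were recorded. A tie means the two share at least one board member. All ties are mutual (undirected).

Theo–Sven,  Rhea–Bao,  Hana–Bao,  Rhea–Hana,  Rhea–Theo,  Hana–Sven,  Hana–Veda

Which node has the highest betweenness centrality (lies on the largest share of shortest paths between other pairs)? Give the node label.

Hana

Unnormalized betweenness of each node: Bao:0, Hana:11/2, Rhea:2, Sven:1, Theo:1/2, Veda:0.
Hana has the largest value, 11/2, making it the main broker — the node through which the most shortest paths run.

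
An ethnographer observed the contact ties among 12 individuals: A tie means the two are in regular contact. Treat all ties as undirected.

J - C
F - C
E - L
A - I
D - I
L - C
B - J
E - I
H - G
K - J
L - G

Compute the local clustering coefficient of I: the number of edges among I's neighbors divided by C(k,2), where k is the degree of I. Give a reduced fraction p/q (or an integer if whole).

0

I's neighbors: A, D, and E (k = 3).
Possible neighbor pairs: C(3,2) = 3. Edges among them: none → e = 0.
Clustering(I) = 0/3 = 0.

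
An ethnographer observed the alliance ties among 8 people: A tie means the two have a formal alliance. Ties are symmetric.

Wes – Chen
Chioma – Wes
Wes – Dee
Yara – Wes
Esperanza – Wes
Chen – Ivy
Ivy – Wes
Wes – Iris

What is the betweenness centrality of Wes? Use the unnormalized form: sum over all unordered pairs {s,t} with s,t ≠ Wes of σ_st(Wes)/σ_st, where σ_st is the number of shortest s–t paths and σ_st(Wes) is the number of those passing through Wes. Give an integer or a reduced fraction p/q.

Pairs whose geodesics pass through Wes — Yara–Ivy: 1; Yara–Chioma: 1; Yara–Chen: 1; Yara–Esperanza: 1; Yara–Dee: 1; Yara–Iris: 1; Ivy–Chioma: 1; Ivy–Esperanza: 1; Ivy–Dee: 1; Ivy–Iris: 1; Chioma–Chen: 1; Chioma–Esperanza: 1; Chioma–Dee: 1; Chioma–Iris: 1 … (+6 more pairs).
All other pairs contribute 0.
Summing the contributions gives betweenness(Wes) = 20.

20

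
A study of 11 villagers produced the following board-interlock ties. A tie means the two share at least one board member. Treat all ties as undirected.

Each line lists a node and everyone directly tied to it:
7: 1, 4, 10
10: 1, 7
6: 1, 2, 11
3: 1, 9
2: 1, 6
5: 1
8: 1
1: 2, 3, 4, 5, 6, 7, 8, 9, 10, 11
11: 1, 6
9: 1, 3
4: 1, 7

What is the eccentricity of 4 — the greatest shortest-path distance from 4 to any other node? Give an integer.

2

Distances from 4: 1:1, 2:2, 3:2, 5:2, 6:2, 7:1, 8:2, 9:2, 10:2, 11:2.
The largest is 2 (to 9, 11, 2, 5, 8, 10, 3, and 6), so the eccentricity of 4 is 2.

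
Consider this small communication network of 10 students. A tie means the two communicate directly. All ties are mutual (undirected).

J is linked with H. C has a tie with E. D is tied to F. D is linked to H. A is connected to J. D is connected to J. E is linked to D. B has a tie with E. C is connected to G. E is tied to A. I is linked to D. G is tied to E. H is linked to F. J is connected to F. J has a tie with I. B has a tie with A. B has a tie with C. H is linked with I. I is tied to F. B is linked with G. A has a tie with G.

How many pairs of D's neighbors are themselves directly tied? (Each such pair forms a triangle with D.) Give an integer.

6

D's neighbors: E, F, H, I, and J.
Neighbor pairs that are themselves tied: D–F–H; D–F–I; D–F–J; D–H–I; D–H–J; D–I–J. Each forms one triangle with D, for 6 in total.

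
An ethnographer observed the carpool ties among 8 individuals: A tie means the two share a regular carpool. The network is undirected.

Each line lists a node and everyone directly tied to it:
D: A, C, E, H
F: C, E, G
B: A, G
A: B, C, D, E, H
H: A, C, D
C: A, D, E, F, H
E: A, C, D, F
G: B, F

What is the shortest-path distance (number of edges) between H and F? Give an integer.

2

One shortest route is H – C – F, which uses 2 edges, and H and F are not directly tied, so nothing shorter exists. So d(H,F) = 2.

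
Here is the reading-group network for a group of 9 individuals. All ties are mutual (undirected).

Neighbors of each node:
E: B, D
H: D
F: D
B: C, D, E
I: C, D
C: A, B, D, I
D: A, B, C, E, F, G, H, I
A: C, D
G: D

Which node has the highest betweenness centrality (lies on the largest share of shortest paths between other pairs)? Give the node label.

D

Unnormalized betweenness of each node: A:0, B:1/2, C:3/2, D:22, E:0, F:0, G:0, H:0, I:0.
D has the largest value, 22, making it the main broker — the node through which the most shortest paths run.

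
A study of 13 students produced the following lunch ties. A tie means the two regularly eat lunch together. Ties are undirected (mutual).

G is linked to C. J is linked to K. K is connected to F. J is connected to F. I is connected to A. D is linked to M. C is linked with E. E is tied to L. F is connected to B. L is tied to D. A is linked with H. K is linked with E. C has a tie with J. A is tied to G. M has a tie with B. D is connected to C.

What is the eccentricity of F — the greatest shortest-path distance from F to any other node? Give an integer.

Distances from F: A:4, B:1, C:2, D:3, E:2, G:3, H:5, I:5, J:1, K:1, L:3, M:2.
The largest is 5 (to I and H), so the eccentricity of F is 5.

5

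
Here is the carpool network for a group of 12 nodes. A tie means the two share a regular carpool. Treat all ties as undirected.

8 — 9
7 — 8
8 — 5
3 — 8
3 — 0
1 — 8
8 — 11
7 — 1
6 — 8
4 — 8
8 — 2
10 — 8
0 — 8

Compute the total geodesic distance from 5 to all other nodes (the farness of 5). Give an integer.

Distances from 5: 0:2, 1:2, 2:2, 3:2, 4:2, 6:2, 7:2, 8:1, 9:2, 10:2, 11:2.
Sum = 2 + 2 + 2 + 2 + 2 + 2 + 2 + 1 + 2 + 2 + 2 = 21.

21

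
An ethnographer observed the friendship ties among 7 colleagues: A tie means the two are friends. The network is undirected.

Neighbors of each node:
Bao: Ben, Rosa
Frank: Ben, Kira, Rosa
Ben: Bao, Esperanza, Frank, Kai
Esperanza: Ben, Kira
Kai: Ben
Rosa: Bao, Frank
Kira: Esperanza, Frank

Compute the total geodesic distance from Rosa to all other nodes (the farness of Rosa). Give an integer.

12

Distances from Rosa: Bao:1, Ben:2, Esperanza:3, Frank:1, Kai:3, Kira:2.
Sum = 1 + 2 + 3 + 1 + 3 + 2 = 12.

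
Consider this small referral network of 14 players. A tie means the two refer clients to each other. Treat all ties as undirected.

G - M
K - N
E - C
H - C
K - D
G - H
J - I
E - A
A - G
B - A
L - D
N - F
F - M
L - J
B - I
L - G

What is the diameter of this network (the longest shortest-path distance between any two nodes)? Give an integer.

5

Eccentricity of each node (its greatest distance to any other): A:4, B:5, C:5, D:4, E:5, F:5, G:3, H:4, I:5, J:4, K:5, L:3, M:4, N:5.
The maximum eccentricity is 5, realized for instance by the pair N–C via N – F – M – G – H – C. So the diameter is 5.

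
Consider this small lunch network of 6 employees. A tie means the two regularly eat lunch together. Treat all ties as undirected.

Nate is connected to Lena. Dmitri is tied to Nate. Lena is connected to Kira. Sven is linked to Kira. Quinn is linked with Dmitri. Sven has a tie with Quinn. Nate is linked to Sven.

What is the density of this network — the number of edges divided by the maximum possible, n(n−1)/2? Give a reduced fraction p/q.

There are 7 edges and 6 nodes, so the maximum possible is C(6,2) = 15.
Density = 7/15.

7/15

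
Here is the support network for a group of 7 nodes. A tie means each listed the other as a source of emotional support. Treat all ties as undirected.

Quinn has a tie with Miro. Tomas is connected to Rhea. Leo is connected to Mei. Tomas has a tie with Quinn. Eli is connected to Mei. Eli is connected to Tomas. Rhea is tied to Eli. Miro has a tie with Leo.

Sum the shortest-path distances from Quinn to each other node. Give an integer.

Distances from Quinn: Eli:2, Leo:2, Mei:3, Miro:1, Rhea:2, Tomas:1.
Sum = 2 + 2 + 3 + 1 + 2 + 1 = 11.

11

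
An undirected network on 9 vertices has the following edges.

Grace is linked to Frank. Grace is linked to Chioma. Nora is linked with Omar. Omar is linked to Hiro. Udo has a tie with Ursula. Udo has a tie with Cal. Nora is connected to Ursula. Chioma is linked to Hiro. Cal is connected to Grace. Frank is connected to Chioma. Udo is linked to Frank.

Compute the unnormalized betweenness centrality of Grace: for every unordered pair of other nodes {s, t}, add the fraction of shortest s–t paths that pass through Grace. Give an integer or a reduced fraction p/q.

Pairs whose geodesics pass through Grace — Omar–Cal: 1/2; Hiro–Cal: 1; Chioma–Cal: 1; Frank–Cal: 1/2.
All other pairs contribute 0.
Summing the contributions gives betweenness(Grace) = 3.

3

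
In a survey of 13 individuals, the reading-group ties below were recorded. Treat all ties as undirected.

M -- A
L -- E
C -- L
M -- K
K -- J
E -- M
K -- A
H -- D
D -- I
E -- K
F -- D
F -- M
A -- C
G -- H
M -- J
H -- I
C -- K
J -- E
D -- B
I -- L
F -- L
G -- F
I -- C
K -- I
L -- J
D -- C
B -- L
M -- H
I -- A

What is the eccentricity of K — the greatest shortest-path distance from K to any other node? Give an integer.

3

Distances from K: A:1, B:3, C:1, D:2, E:1, F:2, G:3, H:2, I:1, J:1, L:2, M:1.
The largest is 3 (to B and G), so the eccentricity of K is 3.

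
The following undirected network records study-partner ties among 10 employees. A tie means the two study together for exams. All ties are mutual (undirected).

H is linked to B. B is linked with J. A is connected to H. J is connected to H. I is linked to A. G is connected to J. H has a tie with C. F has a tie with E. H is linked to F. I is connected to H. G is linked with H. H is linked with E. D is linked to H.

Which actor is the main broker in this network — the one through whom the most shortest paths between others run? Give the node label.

H

Unnormalized betweenness of each node: A:0, B:0, C:0, D:0, E:0, F:0, G:0, H:63/2, I:0, J:1/2.
H has the largest value, 63/2, making it the main broker — the node through which the most shortest paths run.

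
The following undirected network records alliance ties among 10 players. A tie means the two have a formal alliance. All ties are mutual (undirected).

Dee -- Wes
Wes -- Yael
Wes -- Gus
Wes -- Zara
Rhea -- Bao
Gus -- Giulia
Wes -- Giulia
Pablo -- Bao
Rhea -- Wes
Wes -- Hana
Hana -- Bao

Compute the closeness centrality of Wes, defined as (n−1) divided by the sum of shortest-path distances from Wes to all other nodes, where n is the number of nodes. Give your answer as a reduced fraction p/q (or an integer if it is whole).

3/4

Distances from Wes: Bao:2, Dee:1, Giulia:1, Gus:1, Hana:1, Pablo:3, Rhea:1, Yael:1, Zara:1. Sum = 12.
n = 10, so closeness = 9/12 = 3/4.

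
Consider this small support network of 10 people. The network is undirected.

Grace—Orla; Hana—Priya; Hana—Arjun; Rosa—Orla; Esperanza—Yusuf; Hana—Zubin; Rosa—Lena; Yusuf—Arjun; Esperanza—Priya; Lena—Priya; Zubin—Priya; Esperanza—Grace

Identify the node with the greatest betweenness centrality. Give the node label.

Priya

Unnormalized betweenness of each node: Arjun:3/2, Esperanza:25/2, Grace:11/2, Hana:9/2, Lena:13/2, Orla:5/2, Priya:16, Rosa:3, Yusuf:3, Zubin:0.
Priya has the largest value, 16, making it the main broker — the node through which the most shortest paths run.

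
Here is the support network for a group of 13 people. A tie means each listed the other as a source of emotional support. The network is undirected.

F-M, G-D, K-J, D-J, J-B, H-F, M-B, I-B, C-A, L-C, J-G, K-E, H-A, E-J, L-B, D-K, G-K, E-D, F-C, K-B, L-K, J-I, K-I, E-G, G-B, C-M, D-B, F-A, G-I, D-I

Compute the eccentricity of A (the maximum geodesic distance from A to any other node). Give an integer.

Distances from A: B:3, C:1, D:4, E:4, F:1, G:4, H:1, I:4, J:4, K:3, L:2, M:2.
The largest is 4 (to I, J, D, G, and E), so the eccentricity of A is 4.

4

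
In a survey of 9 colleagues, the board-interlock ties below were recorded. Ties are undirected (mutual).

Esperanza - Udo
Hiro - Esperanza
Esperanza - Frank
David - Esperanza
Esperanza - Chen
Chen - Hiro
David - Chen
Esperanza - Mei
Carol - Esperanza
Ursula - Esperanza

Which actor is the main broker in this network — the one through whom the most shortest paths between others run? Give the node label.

Unnormalized betweenness of each node: Carol:0, Chen:1/2, David:0, Esperanza:51/2, Frank:0, Hiro:0, Mei:0, Udo:0, Ursula:0.
Esperanza has the largest value, 51/2, making it the main broker — the node through which the most shortest paths run.

Esperanza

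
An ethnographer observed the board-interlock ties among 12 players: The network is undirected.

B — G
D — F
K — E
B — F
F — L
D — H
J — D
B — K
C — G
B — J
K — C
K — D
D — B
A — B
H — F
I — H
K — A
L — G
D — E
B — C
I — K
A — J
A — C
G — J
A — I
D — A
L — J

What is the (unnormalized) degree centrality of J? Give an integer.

J is directly tied to A, B, D, G, and L. That is 5 neighbors, so the degree of J is 5.

5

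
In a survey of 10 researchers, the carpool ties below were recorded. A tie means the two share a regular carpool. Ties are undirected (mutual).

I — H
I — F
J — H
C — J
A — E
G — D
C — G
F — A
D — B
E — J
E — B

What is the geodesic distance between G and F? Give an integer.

One shortest route is G – C – J – E – A – F, which uses 5 edges, and at distance 4 from G we only reach {A, I}, which does not include F. So d(G,F) = 5.

5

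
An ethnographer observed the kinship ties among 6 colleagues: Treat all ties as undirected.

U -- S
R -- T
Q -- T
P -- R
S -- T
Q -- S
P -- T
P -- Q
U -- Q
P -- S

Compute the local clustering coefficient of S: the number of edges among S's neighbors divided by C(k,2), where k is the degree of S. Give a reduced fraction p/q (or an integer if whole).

S's neighbors: P, Q, T, and U (k = 4).
Possible neighbor pairs: C(4,2) = 6. Edges among them: P–Q, P–T, Q–T, Q–U → e = 4.
Clustering(S) = 4/6 = 2/3.

2/3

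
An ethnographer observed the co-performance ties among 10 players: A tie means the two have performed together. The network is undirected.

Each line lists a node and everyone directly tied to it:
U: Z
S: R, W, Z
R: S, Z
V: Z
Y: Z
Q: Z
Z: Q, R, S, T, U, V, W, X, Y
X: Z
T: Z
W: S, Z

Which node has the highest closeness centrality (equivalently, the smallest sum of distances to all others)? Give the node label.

Z

Farness (sum of distances to all others) for each node — Q:17, R:16, S:15, T:17, U:17, V:17, W:16, X:17, Y:17, Z:9.
The smallest farness is 9, for Z, so Z has the highest closeness.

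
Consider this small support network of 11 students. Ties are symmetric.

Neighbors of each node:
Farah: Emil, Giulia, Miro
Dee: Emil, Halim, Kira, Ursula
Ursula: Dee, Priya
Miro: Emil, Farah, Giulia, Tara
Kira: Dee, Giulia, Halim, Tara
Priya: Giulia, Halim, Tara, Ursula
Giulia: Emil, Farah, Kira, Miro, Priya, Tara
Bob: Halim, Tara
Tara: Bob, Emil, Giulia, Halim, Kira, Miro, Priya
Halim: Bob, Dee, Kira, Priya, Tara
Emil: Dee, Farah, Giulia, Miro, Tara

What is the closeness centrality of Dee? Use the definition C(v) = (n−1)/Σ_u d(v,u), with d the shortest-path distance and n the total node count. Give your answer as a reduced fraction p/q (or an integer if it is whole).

5/8

Distances from Dee: Bob:2, Emil:1, Farah:2, Giulia:2, Halim:1, Kira:1, Miro:2, Priya:2, Tara:2, Ursula:1. Sum = 16.
n = 11, so closeness = 10/16 = 5/8.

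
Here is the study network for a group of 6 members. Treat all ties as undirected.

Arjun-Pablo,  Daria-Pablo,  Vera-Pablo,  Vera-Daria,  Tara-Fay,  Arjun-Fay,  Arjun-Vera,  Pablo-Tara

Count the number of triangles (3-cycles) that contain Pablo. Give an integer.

2

Pablo's neighbors: Arjun, Daria, Tara, and Vera.
Neighbor pairs that are themselves tied: Pablo–Arjun–Vera; Pablo–Daria–Vera. Each forms one triangle with Pablo, for 2 in total.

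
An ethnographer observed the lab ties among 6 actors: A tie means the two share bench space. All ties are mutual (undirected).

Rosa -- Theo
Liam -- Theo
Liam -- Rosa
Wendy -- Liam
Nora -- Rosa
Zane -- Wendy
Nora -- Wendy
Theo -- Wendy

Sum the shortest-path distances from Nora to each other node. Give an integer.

Distances from Nora: Liam:2, Rosa:1, Theo:2, Wendy:1, Zane:2.
Sum = 2 + 1 + 2 + 1 + 2 = 8.

8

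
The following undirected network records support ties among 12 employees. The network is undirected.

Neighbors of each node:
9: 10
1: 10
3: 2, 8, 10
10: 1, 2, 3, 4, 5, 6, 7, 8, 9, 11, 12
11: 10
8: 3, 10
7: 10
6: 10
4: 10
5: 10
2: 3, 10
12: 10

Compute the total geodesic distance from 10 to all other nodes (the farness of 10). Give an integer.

11

Distances from 10: 1:1, 2:1, 3:1, 4:1, 5:1, 6:1, 7:1, 8:1, 9:1, 11:1, 12:1.
Sum = 1 + 1 + 1 + 1 + 1 + 1 + 1 + 1 + 1 + 1 + 1 = 11.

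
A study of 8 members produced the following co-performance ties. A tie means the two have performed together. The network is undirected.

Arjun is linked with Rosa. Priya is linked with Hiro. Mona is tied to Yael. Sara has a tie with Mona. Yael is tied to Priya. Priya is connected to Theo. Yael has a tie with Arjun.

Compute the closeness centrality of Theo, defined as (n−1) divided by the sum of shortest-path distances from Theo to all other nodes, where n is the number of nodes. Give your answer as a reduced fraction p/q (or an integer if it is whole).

Distances from Theo: Arjun:3, Hiro:2, Mona:3, Priya:1, Rosa:4, Sara:4, Yael:2. Sum = 19.
n = 8, so closeness = 7/19.

7/19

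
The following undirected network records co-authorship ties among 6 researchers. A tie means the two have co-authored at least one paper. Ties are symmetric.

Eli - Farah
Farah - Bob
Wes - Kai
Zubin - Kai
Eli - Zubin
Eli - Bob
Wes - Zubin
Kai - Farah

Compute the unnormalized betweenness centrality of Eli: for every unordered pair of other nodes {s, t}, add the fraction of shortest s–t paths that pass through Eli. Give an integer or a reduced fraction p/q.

2

Pairs whose geodesics pass through Eli — Zubin–Bob: 1; Zubin–Farah: 1/2; Bob–Wes: 1/2.
All other pairs contribute 0.
Summing the contributions gives betweenness(Eli) = 2.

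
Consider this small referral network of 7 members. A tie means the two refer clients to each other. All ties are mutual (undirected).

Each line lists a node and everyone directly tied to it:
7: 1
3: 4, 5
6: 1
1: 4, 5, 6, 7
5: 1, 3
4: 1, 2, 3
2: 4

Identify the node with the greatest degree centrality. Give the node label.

1

Degrees — 1:4, 2:1, 3:2, 4:3, 5:2, 6:1, 7:1.
The maximum is 4, attained only by 1.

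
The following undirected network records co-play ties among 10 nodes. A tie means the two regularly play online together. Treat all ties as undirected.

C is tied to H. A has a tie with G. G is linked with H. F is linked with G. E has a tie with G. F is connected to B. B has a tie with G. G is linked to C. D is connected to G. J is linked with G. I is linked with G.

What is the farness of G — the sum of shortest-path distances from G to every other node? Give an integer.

Distances from G: A:1, B:1, C:1, D:1, E:1, F:1, H:1, I:1, J:1.
Sum = 1 + 1 + 1 + 1 + 1 + 1 + 1 + 1 + 1 = 9.

9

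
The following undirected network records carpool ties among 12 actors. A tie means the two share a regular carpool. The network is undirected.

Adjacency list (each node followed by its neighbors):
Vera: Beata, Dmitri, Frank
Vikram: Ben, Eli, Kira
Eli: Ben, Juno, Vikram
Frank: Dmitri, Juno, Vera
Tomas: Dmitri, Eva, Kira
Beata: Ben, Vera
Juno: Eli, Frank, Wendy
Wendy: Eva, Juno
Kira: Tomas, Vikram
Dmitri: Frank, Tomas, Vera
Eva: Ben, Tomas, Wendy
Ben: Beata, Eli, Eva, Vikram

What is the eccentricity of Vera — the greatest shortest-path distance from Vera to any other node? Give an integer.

Distances from Vera: Beata:1, Ben:2, Dmitri:1, Eli:3, Eva:3, Frank:1, Juno:2, Kira:3, Tomas:2, Vikram:3, Wendy:3.
The largest is 3 (to Kira, Eva, Eli, Wendy, and Vikram), so the eccentricity of Vera is 3.

3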